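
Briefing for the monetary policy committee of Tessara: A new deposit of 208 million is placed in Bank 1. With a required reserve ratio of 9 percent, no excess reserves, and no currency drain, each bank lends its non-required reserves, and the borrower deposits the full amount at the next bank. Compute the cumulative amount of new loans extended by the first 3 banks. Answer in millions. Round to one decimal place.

Bank i lends (1 − rr)^i of the original deposit: Bank 1 lends 208·0.9100 = 189.2800, Bank 2 lends 208·0.9100² = 172.2448, and so on.
Summing a geometric series: total = 208·[0.9100·(1 − 0.9100^3) / (1 − 0.9100)] ≈ 518.2676 million.

518.3 million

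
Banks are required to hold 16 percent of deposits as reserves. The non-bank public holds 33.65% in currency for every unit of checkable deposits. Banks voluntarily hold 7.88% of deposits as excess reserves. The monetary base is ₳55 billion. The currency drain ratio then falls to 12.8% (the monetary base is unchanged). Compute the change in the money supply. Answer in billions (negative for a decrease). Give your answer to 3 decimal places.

Initially m₁ = (1 + 0.3365) / (0.16 + 0.0788 + 0.3365) ≈ 2.323136, so M₁ = 2.323136 × 55 ≈ 127.7725 billion.
After the change m₂ = (1 + 0.128) / (0.16 + 0.0788 + 0.128) ≈ 3.075245, so M₂ = 3.075245 × 55 ≈ 169.1385 billion.
ΔM = M₂ − M₁ = 169.1385 − 127.7725 = 41.366 billion.

₳41.366 billion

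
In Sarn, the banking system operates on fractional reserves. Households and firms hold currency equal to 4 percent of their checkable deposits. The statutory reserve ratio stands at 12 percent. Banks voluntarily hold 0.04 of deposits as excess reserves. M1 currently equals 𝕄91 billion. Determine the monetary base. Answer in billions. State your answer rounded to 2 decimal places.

𝕄17.50 billion

The money multiplier is m = (1 + c) / (rr + e + c) = (1 + 0.04) / (0.12 + 0.04 + 0.04) = 5.2.
MB = M / m = 91 / 5.2 = 17.5 billion.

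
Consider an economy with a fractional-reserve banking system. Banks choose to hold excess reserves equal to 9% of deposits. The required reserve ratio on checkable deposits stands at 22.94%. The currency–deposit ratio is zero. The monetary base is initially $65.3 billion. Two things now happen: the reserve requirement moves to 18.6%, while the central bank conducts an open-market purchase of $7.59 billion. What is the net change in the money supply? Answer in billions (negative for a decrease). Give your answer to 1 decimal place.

Before: m₁ = 1 / (0.2294 + 0.09) ≈ 3.1309, MB₁ = 65.3, so M₁ = 3.1309 × 65.3 ≈ 204.4478 billion.
After: m₂ = 1 / (0.186 + 0.09) ≈ 3.6232, MB₂ = 65.3 + 7.59 = 72.89, so M₂ = 3.6232 × 72.89 ≈ 264.095 billion.
ΔM = M₂ − M₁ = 264.095 − 204.4478 = 59.6472 billion.

$59.6 billion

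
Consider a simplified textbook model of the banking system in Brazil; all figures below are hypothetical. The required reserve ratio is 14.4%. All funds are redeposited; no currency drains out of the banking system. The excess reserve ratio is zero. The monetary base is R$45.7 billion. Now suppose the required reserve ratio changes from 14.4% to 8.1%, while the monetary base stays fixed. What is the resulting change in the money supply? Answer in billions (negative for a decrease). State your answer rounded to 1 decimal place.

R$246.8 billion

Initially m₁ = 1 / (0.144) ≈ 6.9444, so M₁ = 6.9444 × 45.7 ≈ 317.3591 billion.
After the change m₂ = 1 / (0.081) ≈ 12.3457, so M₂ = 12.3457 × 45.7 ≈ 564.1985 billion.
ΔM = M₂ − M₁ = 564.1985 − 317.3591 = 246.8394 billion.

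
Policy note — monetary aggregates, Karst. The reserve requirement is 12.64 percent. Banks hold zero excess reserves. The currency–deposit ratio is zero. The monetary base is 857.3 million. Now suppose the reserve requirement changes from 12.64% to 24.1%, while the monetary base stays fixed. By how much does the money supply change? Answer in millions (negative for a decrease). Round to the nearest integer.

Initially m₁ = 1 / (0.1264) ≈ 7.9114, so M₁ = 7.9114 × 857.3 ≈ 6782.4432 million.
After the change m₂ = 1 / (0.241) ≈ 4.1494, so M₂ = 4.1494 × 857.3 ≈ 3557.2806 million.
ΔM = M₂ − M₁ = 3557.2806 − 6782.4432 = -3225.1626 million.

-3225 million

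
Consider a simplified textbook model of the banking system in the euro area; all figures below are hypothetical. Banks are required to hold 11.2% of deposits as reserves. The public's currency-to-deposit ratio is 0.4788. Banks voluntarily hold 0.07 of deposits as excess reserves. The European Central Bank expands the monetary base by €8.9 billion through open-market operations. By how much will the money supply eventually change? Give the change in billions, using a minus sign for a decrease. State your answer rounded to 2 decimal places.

€19.92 billion

The money multiplier is m = (1 + c) / (rr + e + c) = (1 + 0.4788) / (0.112 + 0.07 + 0.4788) ≈ 2.2379.
The purchase adds 8.9 billion of base, so ΔM = m × ΔMB = 2.2379 × (+8.9) ≈ 19.9173 billion.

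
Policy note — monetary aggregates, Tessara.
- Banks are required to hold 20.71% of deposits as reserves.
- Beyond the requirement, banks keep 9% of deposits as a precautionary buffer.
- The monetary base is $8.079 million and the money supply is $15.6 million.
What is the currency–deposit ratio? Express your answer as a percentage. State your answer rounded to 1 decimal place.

45.8%

Using m = M/MB = 15.6/8.079 ≈ 1.930932. From m = (1 + c)/(c + rr + e), rearranging gives 1 + c = m·(c + rr + e), so c·(1 − m) = m·(rr + e) − 1.
Hence c = [m·(rr + e) − 1]/(1 − m) = [1.930932 × (0.2071 + 0.09) − 1] / (1 − 1.930932) ≈ 0.457950.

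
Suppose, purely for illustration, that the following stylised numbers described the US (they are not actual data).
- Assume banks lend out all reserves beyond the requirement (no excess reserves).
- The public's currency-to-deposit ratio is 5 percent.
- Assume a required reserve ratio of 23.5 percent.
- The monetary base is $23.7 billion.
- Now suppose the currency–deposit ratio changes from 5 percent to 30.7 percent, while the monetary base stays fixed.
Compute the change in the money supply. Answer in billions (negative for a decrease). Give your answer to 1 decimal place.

Initially m₁ = (1 + 0.05) / (0.235 + 0.05) ≈ 3.6842, so M₁ = 3.6842 × 23.7 ≈ 87.3155 billion.
After the change m₂ = (1 + 0.307) / (0.235 + 0.307) ≈ 2.4114, so M₂ = 2.4114 × 23.7 ≈ 57.1502 billion.
ΔM = M₂ − M₁ = 57.1502 − 87.3155 = -30.1653 billion.

-30.2 billion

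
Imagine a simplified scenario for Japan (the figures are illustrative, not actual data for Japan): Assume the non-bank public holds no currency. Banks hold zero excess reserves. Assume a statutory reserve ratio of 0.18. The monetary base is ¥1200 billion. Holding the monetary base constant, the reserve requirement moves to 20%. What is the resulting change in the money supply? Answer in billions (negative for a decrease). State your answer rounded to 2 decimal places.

-666.67 billion

Initially m₁ = 1 / (0.18) ≈ 5.5555556, so M₁ = 5.5555556 × 1200 ≈ 6666.6667 billion.
After the change m₂ = 1 / (0.2) = 5, so M₂ = 5 × 1200 = 6000 billion.
ΔM = M₂ − M₁ = 6000 − 6666.6667 = -666.6667 billion.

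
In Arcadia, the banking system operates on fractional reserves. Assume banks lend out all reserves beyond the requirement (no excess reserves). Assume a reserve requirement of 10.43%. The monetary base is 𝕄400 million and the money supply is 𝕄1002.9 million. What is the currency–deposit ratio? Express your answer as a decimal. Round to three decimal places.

Using m = M/MB = 1002.9/400 = 2.507250. From m = (1 + c)/(c + rr + e), rearranging gives 1 + c = m·(c + rr + e), so c·(1 − m) = m·(rr + e) − 1.
Hence c = [m·(rr + e) − 1]/(1 − m) = [2.507250 × (0.1043 + 0) − 1] / (1 − 2.507250) ≈ 0.489961.

0.490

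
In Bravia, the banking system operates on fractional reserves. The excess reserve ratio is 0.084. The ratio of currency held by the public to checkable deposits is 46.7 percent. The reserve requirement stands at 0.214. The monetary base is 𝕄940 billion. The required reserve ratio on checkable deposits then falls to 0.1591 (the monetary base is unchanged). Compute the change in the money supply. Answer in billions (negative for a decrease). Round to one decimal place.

𝕄139.4 billion

Initially m₁ = (1 + 0.467) / (0.214 + 0.084 + 0.467) ≈ 1.91765, so M₁ = 1.91765 × 940 = 1802.591 billion.
After the change m₂ = (1 + 0.467) / (0.1591 + 0.084 + 0.467) ≈ 2.06591, so M₂ = 2.06591 × 940 = 1941.9554 billion.
ΔM = M₂ − M₁ = 1941.9554 − 1802.591 = 139.3644 billion.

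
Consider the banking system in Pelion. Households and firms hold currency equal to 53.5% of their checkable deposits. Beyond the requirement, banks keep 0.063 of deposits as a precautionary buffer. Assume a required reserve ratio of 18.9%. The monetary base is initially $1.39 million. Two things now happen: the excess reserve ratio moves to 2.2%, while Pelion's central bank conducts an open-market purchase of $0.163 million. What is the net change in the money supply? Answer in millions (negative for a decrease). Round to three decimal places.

$0.484 million

Before: m₁ = (1 + 0.535) / (0.189 + 0.063 + 0.535) ≈ 1.95044, MB₁ = 1.39, so M₁ = 1.95044 × 1.39 ≈ 2.7111 million.
After: m₂ = (1 + 0.535) / (0.189 + 0.022 + 0.535) ≈ 2.05764, MB₂ = 1.39 + 0.163 = 1.553, so M₂ = 2.05764 × 1.553 ≈ 3.1955 million.
ΔM = M₂ − M₁ = 3.1955 − 2.7111 = 0.4844 million.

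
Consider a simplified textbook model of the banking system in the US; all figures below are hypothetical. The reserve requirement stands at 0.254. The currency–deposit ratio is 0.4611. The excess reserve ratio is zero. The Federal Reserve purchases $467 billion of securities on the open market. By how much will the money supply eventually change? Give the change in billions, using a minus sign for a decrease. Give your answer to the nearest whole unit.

The money multiplier is m = (1 + c) / (rr + c) = (1 + 0.4611) / (0.254 + 0.4611) ≈ 2.0432.
The purchase adds 467 billion of base, so ΔM = m × ΔMB = 2.0432 × (+467) = 954.1744 billion.

$954 billion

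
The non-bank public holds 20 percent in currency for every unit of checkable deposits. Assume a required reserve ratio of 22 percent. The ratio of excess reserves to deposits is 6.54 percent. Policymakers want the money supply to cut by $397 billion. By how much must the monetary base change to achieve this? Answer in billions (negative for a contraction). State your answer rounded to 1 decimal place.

The money multiplier is m = (1 + c) / (rr + e + c) = (1 + 0.2) / (0.22 + 0.0654 + 0.2) ≈ 2.47219.
ΔMB = ΔM / m = (−397) / 2.47219 ≈ -160.5864 billion.

-160.6 billion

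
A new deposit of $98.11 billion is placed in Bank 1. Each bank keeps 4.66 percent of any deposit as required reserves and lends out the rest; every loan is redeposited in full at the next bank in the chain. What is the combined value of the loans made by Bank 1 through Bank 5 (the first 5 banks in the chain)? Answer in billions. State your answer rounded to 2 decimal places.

Bank i lends (1 − rr)^i of the original deposit: Bank 1 lends 98.11·0.9534 ≈ 93.5381, Bank 2 lends 98.11·0.9534² ≈ 89.1792, and so on.
Summing a geometric series: total = 98.11·[0.9534·(1 − 0.9534^5) / (1 − 0.9534)] ≈ 426.0860 billion.

$426.09 billion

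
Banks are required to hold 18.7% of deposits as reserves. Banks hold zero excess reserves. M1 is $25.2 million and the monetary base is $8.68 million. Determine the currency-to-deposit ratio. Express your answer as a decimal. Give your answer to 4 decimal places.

Using m = M/MB = 25.2/8.68 ≈ 2.903226. From m = (1 + c)/(c + rr + e), rearranging gives 1 + c = m·(c + rr + e), so c·(1 − m) = m·(rr + e) − 1.
Hence c = [m·(rr + e) − 1]/(1 − m) = [2.903226 × (0.187 + 0) − 1] / (1 − 2.903226) ≈ 0.240169.

0.2402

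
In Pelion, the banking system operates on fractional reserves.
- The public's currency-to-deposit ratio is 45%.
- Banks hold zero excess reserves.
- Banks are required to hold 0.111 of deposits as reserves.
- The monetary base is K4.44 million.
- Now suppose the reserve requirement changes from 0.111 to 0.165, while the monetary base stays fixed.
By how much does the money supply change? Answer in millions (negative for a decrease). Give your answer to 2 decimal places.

Initially m₁ = (1 + 0.45) / (0.111 + 0.45) ≈ 2.5847, so M₁ = 2.5847 × 4.44 ≈ 11.4761 million.
After the change m₂ = (1 + 0.45) / (0.165 + 0.45) ≈ 2.3577, so M₂ = 2.3577 × 4.44 ≈ 10.4682 million.
ΔM = M₂ − M₁ = 10.4682 − 11.4761 = -1.0079 million.

-1.01 million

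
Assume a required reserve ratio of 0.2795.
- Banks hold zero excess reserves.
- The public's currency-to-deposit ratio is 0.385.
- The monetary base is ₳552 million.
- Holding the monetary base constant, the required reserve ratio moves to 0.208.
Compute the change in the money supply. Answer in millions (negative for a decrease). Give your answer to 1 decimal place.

₳138.7 million

Initially m₁ = (1 + 0.385) / (0.2795 + 0.385) ≈ 2.08427, so M₁ = 2.08427 × 552 ≈ 1150.517 million.
After the change m₂ = (1 + 0.385) / (0.208 + 0.385) ≈ 2.33558, so M₂ = 2.33558 × 552 ≈ 1289.2402 million.
ΔM = M₂ − M₁ = 1289.2402 − 1150.517 = 138.7232 million.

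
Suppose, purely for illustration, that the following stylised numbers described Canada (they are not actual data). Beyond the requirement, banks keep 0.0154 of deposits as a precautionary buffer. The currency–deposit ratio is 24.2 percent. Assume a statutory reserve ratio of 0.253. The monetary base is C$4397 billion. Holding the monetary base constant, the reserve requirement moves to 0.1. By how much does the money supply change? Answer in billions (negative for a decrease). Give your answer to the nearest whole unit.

C$4580 billion

Initially m₁ = (1 + 0.242) / (0.253 + 0.0154 + 0.242) ≈ 2.43339, so M₁ = 2.43339 × 4397 ≈ 10699.6158 billion.
After the change m₂ = (1 + 0.242) / (0.1 + 0.0154 + 0.242) ≈ 3.47510, so M₂ = 3.47510 × 4397 = 15280.0147 billion.
ΔM = M₂ − M₁ = 15280.0147 − 10699.6158 = 4580.3989 billion.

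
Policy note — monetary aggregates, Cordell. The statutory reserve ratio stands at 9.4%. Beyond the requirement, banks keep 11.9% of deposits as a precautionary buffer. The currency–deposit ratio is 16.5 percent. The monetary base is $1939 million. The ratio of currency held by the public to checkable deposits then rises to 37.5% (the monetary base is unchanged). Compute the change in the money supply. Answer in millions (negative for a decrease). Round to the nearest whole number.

Initially m₁ = (1 + 0.165) / (0.094 + 0.119 + 0.165) ≈ 3.08201, so M₁ = 3.08201 × 1939 ≈ 5976.0174 million.
After the change m₂ = (1 + 0.375) / (0.094 + 0.119 + 0.375) ≈ 2.33844, so M₂ = 2.33844 × 1939 ≈ 4534.2352 million.
ΔM = M₂ − M₁ = 4534.2352 − 5976.0174 = -1441.7822 million.

-1442 million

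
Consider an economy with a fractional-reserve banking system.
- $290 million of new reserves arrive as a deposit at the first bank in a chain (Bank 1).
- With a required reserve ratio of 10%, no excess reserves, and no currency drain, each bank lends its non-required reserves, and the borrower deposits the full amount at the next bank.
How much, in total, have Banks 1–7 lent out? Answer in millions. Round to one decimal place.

Bank i lends (1 − rr)^i of the original deposit: Bank 1 lends 290·0.9000 = 261.0000, Bank 2 lends 290·0.9000² = 234.9000, and so on.
Summing a geometric series: total = 290·[0.9000·(1 − 0.9000^7) / (1 − 0.9000)] ≈ 1361.6451 million.

$1361.6 million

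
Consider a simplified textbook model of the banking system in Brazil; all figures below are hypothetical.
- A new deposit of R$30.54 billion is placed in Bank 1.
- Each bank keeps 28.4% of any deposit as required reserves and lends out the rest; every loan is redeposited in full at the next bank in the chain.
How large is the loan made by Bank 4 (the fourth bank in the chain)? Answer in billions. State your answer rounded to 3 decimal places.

Each bank lends a fraction (1 − rr) = 0.7160 of the deposit it receives, so Bank 4 receives 30.54·0.7160^3 and lends 30.54·0.7160^4 ≈ 8.0264 billion.

R$8.026 billion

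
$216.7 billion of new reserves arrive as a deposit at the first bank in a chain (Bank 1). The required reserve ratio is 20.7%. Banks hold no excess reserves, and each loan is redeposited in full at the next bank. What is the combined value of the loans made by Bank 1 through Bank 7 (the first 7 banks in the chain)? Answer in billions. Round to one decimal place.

Bank i lends (1 − rr)^i of the original deposit: Bank 1 lends 216.7·0.7930 = 171.8431, Bank 2 lends 216.7·0.7930² ≈ 136.2716, and so on.
Summing a geometric series: total = 216.7·[0.7930·(1 − 0.7930^7) / (1 − 0.7930)] ≈ 666.4503 billion.

$666.5 billion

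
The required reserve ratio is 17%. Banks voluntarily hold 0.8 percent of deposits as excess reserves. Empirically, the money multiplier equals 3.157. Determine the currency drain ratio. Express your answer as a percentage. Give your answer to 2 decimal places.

Using m = 3.157. From m = (1 + c)/(c + rr + e), rearranging gives 1 + c = m·(c + rr + e), so c·(1 − m) = m·(rr + e) − 1.
Hence c = [m·(rr + e) − 1]/(1 − m) = [3.157 × (0.17 + 0.008) − 1] / (1 − 3.157) ≈ 0.203085.

20.31%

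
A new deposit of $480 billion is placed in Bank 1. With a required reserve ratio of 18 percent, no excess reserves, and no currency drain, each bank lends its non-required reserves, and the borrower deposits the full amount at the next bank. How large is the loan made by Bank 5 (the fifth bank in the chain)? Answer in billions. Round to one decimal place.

$178.0 billion

Each bank lends a fraction (1 − rr) = 0.8200 of the deposit it receives, so Bank 5 receives 480·0.8200^4 and lends 480·0.8200^5 ≈ 177.9551 billion.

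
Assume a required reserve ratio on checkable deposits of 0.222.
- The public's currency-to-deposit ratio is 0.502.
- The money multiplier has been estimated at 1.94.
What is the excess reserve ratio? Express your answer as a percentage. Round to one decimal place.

Using m = 1.94. Since m = (1 + c)/(c + rr + e), the denominator satisfies c + rr + e = (1 + c)/m = (1 + 0.502) / 1.94 ≈ 0.774227.
With c = 0.502 and rr = 0.222, the excess reserve ratio is 0.774227 − 0.502 − 0.222 = 0.050227.

5.0%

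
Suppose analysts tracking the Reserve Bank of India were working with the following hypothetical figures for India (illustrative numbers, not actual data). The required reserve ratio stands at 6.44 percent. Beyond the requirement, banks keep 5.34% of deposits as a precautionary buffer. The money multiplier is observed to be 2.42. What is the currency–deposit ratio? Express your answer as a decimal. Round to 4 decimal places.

Using m = 2.42. From m = (1 + c)/(c + rr + e), rearranging gives 1 + c = m·(c + rr + e), so c·(1 − m) = m·(rr + e) − 1.
Hence c = [m·(rr + e) − 1]/(1 − m) = [2.42 × (0.0644 + 0.0534) − 1] / (1 − 2.42) ≈ 0.503468.

0.5035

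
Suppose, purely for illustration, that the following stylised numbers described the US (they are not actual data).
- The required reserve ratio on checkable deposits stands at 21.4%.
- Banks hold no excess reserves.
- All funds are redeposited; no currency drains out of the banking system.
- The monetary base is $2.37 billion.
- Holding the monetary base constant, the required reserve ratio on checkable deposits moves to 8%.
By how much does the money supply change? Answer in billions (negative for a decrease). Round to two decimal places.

$18.55 billion

Initially m₁ = 1 / (0.214) ≈ 4.6729, so M₁ = 4.6729 × 2.37 ≈ 11.0748 billion.
After the change m₂ = 1 / (0.08) = 12.5, so M₂ = 12.5 × 2.37 = 29.625 billion.
ΔM = M₂ − M₁ = 29.625 − 11.0748 = 18.5502 billion.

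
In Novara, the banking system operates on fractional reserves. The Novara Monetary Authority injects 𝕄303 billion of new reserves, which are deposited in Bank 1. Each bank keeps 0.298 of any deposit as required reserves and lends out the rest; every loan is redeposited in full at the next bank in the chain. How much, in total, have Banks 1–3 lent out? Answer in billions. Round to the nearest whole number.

𝕄467 billion

Bank i lends (1 − rr)^i of the original deposit: Bank 1 lends 303·0.7020 = 212.7060, Bank 2 lends 303·0.7020² ≈ 149.3196, and so on.
Summing a geometric series: total = 303·[0.7020·(1 − 0.7020^3) / (1 − 0.7020)] ≈ 466.8480 billion.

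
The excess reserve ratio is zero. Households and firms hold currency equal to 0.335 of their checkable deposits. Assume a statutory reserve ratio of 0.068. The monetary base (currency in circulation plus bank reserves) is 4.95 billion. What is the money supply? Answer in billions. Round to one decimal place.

The money multiplier is m = (1 + c) / (rr + c) = (1 + 0.335) / (0.068 + 0.335) ≈ 3.3127.
So M = m × MB = 3.3127 × 4.95 ≈ 16.3979 billion.

16.4 billion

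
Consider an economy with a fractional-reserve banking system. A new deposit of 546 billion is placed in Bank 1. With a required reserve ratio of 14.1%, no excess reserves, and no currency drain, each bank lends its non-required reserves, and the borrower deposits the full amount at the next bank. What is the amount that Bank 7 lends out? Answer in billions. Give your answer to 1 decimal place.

Each bank lends a fraction (1 − rr) = 0.8590 of the deposit it receives, so Bank 7 receives 546·0.8590^6 and lends 546·0.8590^7 ≈ 188.4277 billion.

188.4 billion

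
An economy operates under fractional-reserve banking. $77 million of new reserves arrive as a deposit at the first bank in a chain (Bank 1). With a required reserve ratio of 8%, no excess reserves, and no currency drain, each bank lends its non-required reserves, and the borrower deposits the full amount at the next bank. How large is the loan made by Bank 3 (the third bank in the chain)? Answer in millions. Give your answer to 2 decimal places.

$59.96 million

Each bank lends a fraction (1 − rr) = 0.9200 of the deposit it receives, so Bank 3 receives 77·0.9200^2 and lends 77·0.9200^3 ≈ 59.9590 million.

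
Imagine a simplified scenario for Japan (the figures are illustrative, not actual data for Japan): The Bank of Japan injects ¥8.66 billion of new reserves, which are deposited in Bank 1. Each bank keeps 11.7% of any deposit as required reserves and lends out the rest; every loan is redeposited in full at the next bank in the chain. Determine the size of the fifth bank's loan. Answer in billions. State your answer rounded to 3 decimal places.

¥4.649 billion

Each bank lends a fraction (1 − rr) = 0.8830 of the deposit it receives, so Bank 5 receives 8.66·0.8830^4 and lends 8.66·0.8830^5 ≈ 4.6486 billion.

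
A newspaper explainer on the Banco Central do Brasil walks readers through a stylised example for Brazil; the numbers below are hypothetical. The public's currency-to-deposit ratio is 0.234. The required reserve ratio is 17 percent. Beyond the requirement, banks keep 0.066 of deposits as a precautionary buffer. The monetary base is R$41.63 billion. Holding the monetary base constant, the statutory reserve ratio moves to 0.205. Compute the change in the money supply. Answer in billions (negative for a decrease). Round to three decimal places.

-7.575 billion

Initially m₁ = (1 + 0.234) / (0.17 + 0.066 + 0.234) ≈ 2.625532, so M₁ = 2.625532 × 41.63 ≈ 109.3009 billion.
After the change m₂ = (1 + 0.234) / (0.205 + 0.066 + 0.234) ≈ 2.443564, so M₂ = 2.443564 × 41.63 ≈ 101.7256 billion.
ΔM = M₂ − M₁ = 101.7256 − 109.3009 = -7.5753 billion.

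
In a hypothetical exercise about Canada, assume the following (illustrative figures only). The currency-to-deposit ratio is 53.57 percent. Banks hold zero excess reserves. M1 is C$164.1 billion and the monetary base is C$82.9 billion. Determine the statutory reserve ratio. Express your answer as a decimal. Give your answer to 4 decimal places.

Using m = M/MB = 164.1/82.9 ≈ 1.979493. Since m = (1 + c)/(c + rr + e), the denominator satisfies c + rr + e = (1 + c)/m = (1 + 0.5357) / 1.979493 ≈ 0.775805.
With c = 0.5357 and e = 0, the statutory reserve ratio is 0.775805 − 0.5357 − 0 = 0.240105.

0.2401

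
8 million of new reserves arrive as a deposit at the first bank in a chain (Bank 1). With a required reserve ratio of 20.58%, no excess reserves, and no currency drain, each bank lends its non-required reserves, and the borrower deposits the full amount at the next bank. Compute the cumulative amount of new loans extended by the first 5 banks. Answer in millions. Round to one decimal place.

21.1 million

Bank i lends (1 − rr)^i of the original deposit: Bank 1 lends 8·0.7942 = 6.3536, Bank 2 lends 8·0.7942² ≈ 5.0460, and so on.
Summing a geometric series: total = 8·[0.7942·(1 − 0.7942^5) / (1 − 0.7942)] ≈ 21.1178 million.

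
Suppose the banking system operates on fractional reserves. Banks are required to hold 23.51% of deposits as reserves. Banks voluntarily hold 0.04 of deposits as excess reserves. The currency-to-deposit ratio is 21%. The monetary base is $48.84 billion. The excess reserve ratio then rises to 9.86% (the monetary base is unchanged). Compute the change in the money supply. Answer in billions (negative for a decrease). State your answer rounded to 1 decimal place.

Initially m₁ = (1 + 0.21) / (0.2351 + 0.04 + 0.21) ≈ 2.4943, so M₁ = 2.4943 × 48.84 ≈ 121.8216 billion.
After the change m₂ = (1 + 0.21) / (0.2351 + 0.0986 + 0.21) ≈ 2.2255, so M₂ = 2.2255 × 48.84 ≈ 108.6934 billion.
ΔM = M₂ − M₁ = 108.6934 − 121.8216 = -13.1282 billion.

-13.1 billion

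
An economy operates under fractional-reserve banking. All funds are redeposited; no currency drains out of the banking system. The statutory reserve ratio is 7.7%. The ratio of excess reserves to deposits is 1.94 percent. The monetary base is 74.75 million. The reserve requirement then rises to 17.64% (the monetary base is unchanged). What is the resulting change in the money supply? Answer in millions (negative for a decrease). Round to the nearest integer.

-394 million

Initially m₁ = 1 / (0.077 + 0.0194) ≈ 10.3734, so M₁ = 10.3734 × 74.75 ≈ 775.4117 million.
After the change m₂ = 1 / (0.1764 + 0.0194) ≈ 5.1073, so M₂ = 5.1073 × 74.75 ≈ 381.7707 million.
ΔM = M₂ − M₁ = 381.7707 − 775.4117 = -393.641 million.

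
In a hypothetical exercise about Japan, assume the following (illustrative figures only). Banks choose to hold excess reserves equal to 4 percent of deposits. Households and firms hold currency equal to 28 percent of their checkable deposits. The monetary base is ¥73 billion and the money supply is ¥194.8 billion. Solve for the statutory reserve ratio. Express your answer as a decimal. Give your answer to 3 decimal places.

0.160

Using m = M/MB = 194.8/73 ≈ 2.668493. Since m = (1 + c)/(c + rr + e), the denominator satisfies c + rr + e = (1 + c)/m = (1 + 0.28) / 2.668493 ≈ 0.479671.
With c = 0.28 and e = 0.04, the statutory reserve ratio is 0.479671 − 0.28 − 0.04 = 0.159671.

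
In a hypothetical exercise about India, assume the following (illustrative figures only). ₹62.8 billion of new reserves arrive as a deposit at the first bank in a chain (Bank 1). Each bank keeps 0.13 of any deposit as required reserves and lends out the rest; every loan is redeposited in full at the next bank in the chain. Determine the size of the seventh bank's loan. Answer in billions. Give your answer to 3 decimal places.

Each bank lends a fraction (1 − rr) = 0.8700 of the deposit it receives, so Bank 7 receives 62.8·0.8700^6 and lends 62.8·0.8700^7 ≈ 23.6916 billion.

₹23.692 billion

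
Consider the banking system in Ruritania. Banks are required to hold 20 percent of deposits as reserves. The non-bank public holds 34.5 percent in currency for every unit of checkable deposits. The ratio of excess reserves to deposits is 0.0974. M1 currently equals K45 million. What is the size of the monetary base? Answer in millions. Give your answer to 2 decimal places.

K21.49 million

The money multiplier is m = (1 + c) / (rr + e + c) = (1 + 0.345) / (0.2 + 0.0974 + 0.345) ≈ 2.09371.
MB = M / m = 45 / 2.09371 ≈ 21.4929 million.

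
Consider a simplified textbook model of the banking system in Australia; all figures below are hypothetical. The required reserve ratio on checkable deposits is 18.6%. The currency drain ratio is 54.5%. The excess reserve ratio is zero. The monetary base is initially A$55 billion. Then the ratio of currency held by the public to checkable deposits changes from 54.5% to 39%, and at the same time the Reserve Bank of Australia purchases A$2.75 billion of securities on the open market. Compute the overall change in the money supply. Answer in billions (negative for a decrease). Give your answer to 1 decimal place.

Before: m₁ = (1 + 0.545) / (0.186 + 0.545) ≈ 2.1135, MB₁ = 55, so M₁ = 2.1135 × 55 = 116.2425 billion.
After: m₂ = (1 + 0.39) / (0.186 + 0.39) ≈ 2.4132, MB₂ = 55 + 2.75 = 57.75, so M₂ = 2.4132 × 57.75 = 139.3623 billion.
ΔM = M₂ − M₁ = 139.3623 − 116.2425 = 23.1198 billion.

A$23.1 billion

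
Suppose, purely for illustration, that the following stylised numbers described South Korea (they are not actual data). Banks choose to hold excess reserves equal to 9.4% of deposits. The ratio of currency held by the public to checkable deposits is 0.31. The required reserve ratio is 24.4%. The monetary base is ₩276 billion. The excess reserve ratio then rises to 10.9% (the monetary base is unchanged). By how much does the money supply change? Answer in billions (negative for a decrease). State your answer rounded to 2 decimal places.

Initially m₁ = (1 + 0.31) / (0.244 + 0.094 + 0.31) ≈ 2.021605, so M₁ = 2.021605 × 276 ≈ 557.963 billion.
After the change m₂ = (1 + 0.31) / (0.244 + 0.109 + 0.31) ≈ 1.975867, so M₂ = 1.975867 × 276 ≈ 545.3393 billion.
ΔM = M₂ − M₁ = 545.3393 − 557.963 = -12.6237 billion.

-12.62 billion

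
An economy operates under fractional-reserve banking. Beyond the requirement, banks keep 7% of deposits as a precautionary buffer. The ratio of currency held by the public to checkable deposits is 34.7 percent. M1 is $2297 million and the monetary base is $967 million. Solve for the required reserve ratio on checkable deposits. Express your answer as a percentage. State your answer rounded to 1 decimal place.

Using m = M/MB = 2297/967 ≈ 2.375388. Since m = (1 + c)/(c + rr + e), the denominator satisfies c + rr + e = (1 + c)/m = (1 + 0.347) / 2.375388 ≈ 0.567065.
With c = 0.347 and e = 0.07, the required reserve ratio on checkable deposits is 0.567065 − 0.347 − 0.07 = 0.150065.

15.0%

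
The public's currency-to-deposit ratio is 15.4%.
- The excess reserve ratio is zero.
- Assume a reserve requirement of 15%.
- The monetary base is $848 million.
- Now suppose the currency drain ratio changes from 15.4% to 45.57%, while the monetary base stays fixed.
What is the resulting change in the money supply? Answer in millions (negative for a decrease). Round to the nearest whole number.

Initially m₁ = (1 + 0.154) / (0.15 + 0.154) ≈ 3.7961, so M₁ = 3.7961 × 848 = 3219.0928 million.
After the change m₂ = (1 + 0.4557) / (0.15 + 0.4557) ≈ 2.4033, so M₂ = 2.4033 × 848 = 2037.9984 million.
ΔM = M₂ − M₁ = 2037.9984 − 3219.0928 = -1181.0944 million.

-1181 million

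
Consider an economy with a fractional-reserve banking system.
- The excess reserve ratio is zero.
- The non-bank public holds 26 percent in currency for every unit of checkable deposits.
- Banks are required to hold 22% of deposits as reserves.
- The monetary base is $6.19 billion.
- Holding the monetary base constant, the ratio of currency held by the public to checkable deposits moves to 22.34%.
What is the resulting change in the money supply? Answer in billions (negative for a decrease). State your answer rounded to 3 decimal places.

Initially m₁ = (1 + 0.26) / (0.22 + 0.26) = 2.62500, so M₁ = 2.62500 × 6.19 ≈ 16.2488 billion.
After the change m₂ = (1 + 0.2234) / (0.22 + 0.2234) ≈ 2.75913, so M₂ = 2.75913 × 6.19 ≈ 17.079 billion.
ΔM = M₂ − M₁ = 17.079 − 16.2488 = 0.8302 billion.

$0.830 billion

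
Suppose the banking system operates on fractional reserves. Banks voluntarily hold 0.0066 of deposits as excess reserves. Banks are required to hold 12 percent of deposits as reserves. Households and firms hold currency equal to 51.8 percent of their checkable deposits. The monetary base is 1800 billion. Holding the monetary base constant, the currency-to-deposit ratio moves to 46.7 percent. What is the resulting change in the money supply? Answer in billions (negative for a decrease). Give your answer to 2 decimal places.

209.54 billion

Initially m₁ = (1 + 0.518) / (0.12 + 0.0066 + 0.518) ≈ 2.3549488, so M₁ = 2.3549488 × 1800 ≈ 4238.9078 billion.
After the change m₂ = (1 + 0.467) / (0.12 + 0.0066 + 0.467) ≈ 2.4713612, so M₂ = 2.4713612 × 1800 ≈ 4448.4502 billion.
ΔM = M₂ − M₁ = 4448.4502 − 4238.9078 = 209.5424 billion.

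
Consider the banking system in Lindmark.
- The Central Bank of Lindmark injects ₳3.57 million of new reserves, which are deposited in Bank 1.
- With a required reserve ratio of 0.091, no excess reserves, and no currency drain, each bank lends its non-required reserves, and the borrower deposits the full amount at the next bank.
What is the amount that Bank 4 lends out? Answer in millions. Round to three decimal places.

Each bank lends a fraction (1 − rr) = 0.9090 of the deposit it receives, so Bank 4 receives 3.57·0.9090^3 and lends 3.57·0.9090^4 ≈ 2.4374 million.

₳2.437 million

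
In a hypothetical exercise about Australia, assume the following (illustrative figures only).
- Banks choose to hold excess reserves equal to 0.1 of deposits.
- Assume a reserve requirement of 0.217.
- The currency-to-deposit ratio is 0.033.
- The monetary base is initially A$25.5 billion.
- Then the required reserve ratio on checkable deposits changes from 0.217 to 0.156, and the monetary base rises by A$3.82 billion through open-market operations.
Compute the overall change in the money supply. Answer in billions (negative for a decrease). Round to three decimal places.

A$29.540 billion

Before: m₁ = (1 + 0.033) / (0.217 + 0.1 + 0.033) ≈ 2.951429, MB₁ = 25.5, so M₁ = 2.951429 × 25.5 ≈ 75.2614 billion.
After: m₂ = (1 + 0.033) / (0.156 + 0.1 + 0.033) ≈ 3.574394, MB₂ = 25.5 + 3.82 = 29.32, so M₂ = 3.574394 × 29.32 ≈ 104.8012 billion.
ΔM = M₂ − M₁ = 104.8012 − 75.2614 = 29.5398 billion.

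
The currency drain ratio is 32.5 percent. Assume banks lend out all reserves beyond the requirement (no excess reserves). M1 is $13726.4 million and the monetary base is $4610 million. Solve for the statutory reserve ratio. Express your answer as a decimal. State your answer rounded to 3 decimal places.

0.120

Using m = M/MB = 13726.4/4610 ≈ 2.977527. Since m = (1 + c)/(c + rr + e), the denominator satisfies c + rr + e = (1 + c)/m = (1 + 0.325) / 2.977527 ≈ 0.445000.
With c = 0.325 and e = 0, the statutory reserve ratio is 0.445000 − 0.325 − 0 = 0.12.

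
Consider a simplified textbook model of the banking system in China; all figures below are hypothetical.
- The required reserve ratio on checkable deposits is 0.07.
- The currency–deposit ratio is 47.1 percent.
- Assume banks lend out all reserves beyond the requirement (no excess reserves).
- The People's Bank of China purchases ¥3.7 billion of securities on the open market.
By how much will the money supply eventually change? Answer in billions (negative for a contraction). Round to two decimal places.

The money multiplier is m = (1 + c) / (rr + c) = (1 + 0.471) / (0.07 + 0.471) ≈ 2.7190.
The purchase adds 3.7 billion of base, so ΔM = m × ΔMB = 2.7190 × (+3.7) = 10.0603 billion.

¥10.06 billion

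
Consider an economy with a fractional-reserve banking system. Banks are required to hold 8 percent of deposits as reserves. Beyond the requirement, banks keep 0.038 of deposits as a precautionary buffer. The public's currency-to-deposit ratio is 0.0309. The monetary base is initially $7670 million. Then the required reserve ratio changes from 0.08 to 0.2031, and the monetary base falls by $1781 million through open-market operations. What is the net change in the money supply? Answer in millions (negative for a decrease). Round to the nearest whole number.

-30783 million

Before: m₁ = (1 + 0.0309) / (0.08 + 0.038 + 0.0309) ≈ 6.92344, MB₁ = 7670, so M₁ = 6.92344 × 7670 = 53102.7848 million.
After: m₂ = (1 + 0.0309) / (0.2031 + 0.038 + 0.0309) ≈ 3.79007, MB₂ = 7670 − 1781 = 5889, so M₂ = 3.79007 × 5889 ≈ 22319.7222 million.
ΔM = M₂ − M₁ = 22319.7222 − 53102.7848 = -30783.0626 million.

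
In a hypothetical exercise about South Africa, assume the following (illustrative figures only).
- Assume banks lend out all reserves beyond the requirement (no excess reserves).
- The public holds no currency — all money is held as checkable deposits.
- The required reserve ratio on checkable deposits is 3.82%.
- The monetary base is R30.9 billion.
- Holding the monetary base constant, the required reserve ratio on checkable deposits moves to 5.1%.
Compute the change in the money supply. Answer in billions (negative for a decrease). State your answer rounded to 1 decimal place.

Initially m₁ = 1 / (0.0382) ≈ 26.1780, so M₁ = 26.1780 × 30.9 = 808.9002 billion.
After the change m₂ = 1 / (0.051) ≈ 19.6078, so M₂ = 19.6078 × 30.9 ≈ 605.881 billion.
ΔM = M₂ − M₁ = 605.881 − 808.9002 = -203.0192 billion.

-203.0 billion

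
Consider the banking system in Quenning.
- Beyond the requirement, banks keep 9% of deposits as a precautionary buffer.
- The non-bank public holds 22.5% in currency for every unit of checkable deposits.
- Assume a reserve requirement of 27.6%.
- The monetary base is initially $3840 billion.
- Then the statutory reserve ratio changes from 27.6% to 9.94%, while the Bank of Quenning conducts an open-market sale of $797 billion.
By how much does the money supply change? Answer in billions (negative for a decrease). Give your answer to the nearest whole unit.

Before: m₁ = (1 + 0.225) / (0.276 + 0.09 + 0.225) ≈ 2.07276, MB₁ = 3840, so M₁ = 2.07276 × 3840 = 7959.3984 billion.
After: m₂ = (1 + 0.225) / (0.0994 + 0.09 + 0.225) ≈ 2.95608, MB₂ = 3840 − 797 = 3043, so M₂ = 2.95608 × 3043 ≈ 8995.3514 billion.
ΔM = M₂ − M₁ = 8995.3514 − 7959.3984 = 1035.953 billion.

$1036 billion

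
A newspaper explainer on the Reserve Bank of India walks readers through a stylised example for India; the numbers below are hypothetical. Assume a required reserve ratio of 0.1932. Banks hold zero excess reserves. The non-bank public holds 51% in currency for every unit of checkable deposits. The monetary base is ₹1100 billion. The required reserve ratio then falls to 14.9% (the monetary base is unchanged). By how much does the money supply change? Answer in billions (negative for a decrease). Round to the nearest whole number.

₹158 billion

Initially m₁ = (1 + 0.51) / (0.1932 + 0.51) ≈ 2.14733, so M₁ = 2.14733 × 1100 = 2362.063 billion.
After the change m₂ = (1 + 0.51) / (0.149 + 0.51) ≈ 2.29135, so M₂ = 2.29135 × 1100 = 2520.485 billion.
ΔM = M₂ − M₁ = 2520.485 − 2362.063 = 158.422 billion.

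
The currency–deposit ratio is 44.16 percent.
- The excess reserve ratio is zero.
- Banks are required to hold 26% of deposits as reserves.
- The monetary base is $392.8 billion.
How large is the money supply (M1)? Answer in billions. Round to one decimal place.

The money multiplier is m = (1 + c) / (rr + c) = (1 + 0.4416) / (0.26 + 0.4416) ≈ 2.05473.
So M = m × MB = 2.05473 × 392.8 ≈ 807.0979 billion.

$807.1 billion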